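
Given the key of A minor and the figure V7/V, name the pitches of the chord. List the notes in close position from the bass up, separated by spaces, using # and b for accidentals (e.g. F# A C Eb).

B D# F# A

The slash means an applied dominant: we want the dominant of V. In A minor, V is E major, and its dominant is built on B.
Building a dominant seventh chord on B gives B-D#-F#-A.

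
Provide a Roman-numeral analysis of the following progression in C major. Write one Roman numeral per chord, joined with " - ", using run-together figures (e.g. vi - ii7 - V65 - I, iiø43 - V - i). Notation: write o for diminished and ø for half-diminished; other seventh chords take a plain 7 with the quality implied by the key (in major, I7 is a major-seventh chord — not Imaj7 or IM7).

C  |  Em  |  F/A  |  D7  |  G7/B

C: major triad on C = scale degree 1 → I.
Em: root E is the mediant; minor triad there is iii.
F/A: major triad on F = scale degree 4 → IV6.
D7: a dominant seventh chord on D, the applied dominant of V → V7/V.
G7/B: root G is the dominant; dominant seventh chord there is V65.

I - iii - IV6 - V7/V - V65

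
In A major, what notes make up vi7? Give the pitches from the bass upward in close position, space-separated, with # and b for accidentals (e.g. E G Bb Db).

The numeral's case and figure indicate a minor seventh chord. In A major its root, the submediant, is F#.
That chord is spelled F#-A-C#-E.

F# A C# E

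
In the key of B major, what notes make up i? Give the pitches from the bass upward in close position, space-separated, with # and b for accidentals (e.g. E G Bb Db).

Scale degree 1 in B major is B; here the chord built on it is altered to a minor triad. i is the minor tonic, borrowed from the parallel minor.
So the chord is B-D-F#.

B D F#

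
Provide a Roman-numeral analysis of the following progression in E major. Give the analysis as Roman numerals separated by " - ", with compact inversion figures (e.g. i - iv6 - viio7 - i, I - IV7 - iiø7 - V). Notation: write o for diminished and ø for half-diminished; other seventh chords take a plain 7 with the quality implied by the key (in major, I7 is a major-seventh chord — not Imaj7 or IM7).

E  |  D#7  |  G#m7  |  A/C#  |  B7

E: root E is the tonic; major triad there is I.
D#7: chromatic; D# is V of iii, so V7/iii.
G#m7: minor seventh chord on G# = scale degree 3 → iii7.
A/C#: root A is the subdominant; major triad there is IV6.
B7: root B is the dominant; dominant seventh chord there is V7.

I - V7/iii - iii7 - IV6 - V7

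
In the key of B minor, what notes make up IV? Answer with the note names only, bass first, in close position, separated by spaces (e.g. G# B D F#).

IV is the major subdominant, borrowed from the parallel major. In B minor that root is E.
So the chord is E-G#-B, a major triad.

E G# B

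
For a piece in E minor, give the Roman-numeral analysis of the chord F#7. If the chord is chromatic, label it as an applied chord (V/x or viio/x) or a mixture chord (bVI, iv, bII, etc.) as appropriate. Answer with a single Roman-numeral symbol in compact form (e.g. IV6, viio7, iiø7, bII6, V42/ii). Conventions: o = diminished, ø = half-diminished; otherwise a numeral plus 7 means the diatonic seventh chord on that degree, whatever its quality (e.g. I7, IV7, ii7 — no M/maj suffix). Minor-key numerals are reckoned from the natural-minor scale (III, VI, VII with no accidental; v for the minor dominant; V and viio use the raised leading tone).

V7/V

Stacked in thirds the chord is F#-A#-C#-E: a dominant seventh chord on F#.
F# is not a diatonic chord root with this quality in E minor, but it lies a perfect fifth above B (V), so the chord functions as an applied dominant of V.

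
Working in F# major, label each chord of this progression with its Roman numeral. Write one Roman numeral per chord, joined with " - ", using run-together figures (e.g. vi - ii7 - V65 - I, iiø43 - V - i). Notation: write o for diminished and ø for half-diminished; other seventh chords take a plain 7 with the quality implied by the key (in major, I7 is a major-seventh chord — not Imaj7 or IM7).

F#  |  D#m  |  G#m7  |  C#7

F# has root F#, degree 1 in F# major, so I.
D#m has root D#, degree 6 in F# major, so vi.
G#m7 has root G#, degree 2 in F# major, so ii7.
C#7 has root C#, degree 5 in F# major, so V7.

I - vi - ii7 - V7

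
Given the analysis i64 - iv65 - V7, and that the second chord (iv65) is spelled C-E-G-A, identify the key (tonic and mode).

E minor

iv65 is given as C-E-G-A — a minor seventh chord with root A.
If A is scale degree 4 and the mode makes that degree carry a minor seventh chord, the tonic is E and the mode is minor.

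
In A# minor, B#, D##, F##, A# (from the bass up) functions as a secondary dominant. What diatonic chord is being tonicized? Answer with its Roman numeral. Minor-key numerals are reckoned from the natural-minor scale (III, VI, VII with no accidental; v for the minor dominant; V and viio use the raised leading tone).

The chord is a dominant seventh chord on B#.
A dominant resolves down a perfect fifth: B# → E#. In A# minor, E# is scale degree 5, i.e. V.

V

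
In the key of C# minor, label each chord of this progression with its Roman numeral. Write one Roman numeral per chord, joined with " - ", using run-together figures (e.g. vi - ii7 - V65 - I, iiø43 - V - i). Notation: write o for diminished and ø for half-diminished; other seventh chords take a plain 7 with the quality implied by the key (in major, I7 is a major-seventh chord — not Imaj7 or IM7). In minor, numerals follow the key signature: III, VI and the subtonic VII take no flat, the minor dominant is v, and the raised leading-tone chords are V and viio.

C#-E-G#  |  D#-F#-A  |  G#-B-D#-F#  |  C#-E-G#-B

i - iio - v7 - i7

C#-E-G#: minor triad on C# = scale degree 1 → i.
D#-F#-A: root D# is the supertonic; diminished triad there is iio.
G#-B-D#-F# has root G#, degree 5 in C# minor, so v7.
C#-E-G#-B has root C#, degree 1 in C# minor, so i7.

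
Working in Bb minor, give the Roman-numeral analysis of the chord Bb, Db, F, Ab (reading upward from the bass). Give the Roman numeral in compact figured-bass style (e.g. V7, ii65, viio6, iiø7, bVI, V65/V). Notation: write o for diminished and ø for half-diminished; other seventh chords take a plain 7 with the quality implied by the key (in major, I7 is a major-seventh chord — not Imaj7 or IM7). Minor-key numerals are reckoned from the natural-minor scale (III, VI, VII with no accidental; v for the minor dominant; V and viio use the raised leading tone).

i7

Stacked in thirds the chord is Bb-Db-F-Ab: a minor seventh chord on Bb.
Bb is scale degree 1 in Bb minor, and a minor seventh chord on that degree is written i7.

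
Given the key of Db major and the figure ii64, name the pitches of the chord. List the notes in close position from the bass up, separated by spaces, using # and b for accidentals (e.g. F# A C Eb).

In Db major, the supertonic is Eb, and the diatonic chord built there is a minor triad.
That chord is spelled Eb-Gb-Bb.
The figured bass 64 indicates second inversion, placing the fifth (Bb) in the bass: Bb-Eb-Gb.

Bb Eb Gb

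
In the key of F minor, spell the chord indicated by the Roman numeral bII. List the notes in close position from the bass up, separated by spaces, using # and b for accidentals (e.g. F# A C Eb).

Gb Bb Db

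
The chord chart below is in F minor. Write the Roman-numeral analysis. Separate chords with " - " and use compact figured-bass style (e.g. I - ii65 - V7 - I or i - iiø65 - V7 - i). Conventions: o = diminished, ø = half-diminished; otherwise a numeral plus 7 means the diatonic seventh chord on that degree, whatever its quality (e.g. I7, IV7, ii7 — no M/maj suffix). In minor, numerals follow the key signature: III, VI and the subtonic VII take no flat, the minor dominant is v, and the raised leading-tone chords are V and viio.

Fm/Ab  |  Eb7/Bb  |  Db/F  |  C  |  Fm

i6 - VII43 - VI6 - V - i

Fm/Ab: root F is the tonic; minor triad there is i6.
Eb7/Bb has root Eb, degree 7 in F minor, so VII43.
Db/F has root Db, degree 6 in F minor, so VI6.
C: root C is the dominant; major triad there is V.
Fm: minor triad on F = scale degree 1 → i.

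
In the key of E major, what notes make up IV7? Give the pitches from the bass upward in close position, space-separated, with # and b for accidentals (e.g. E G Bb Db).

A C# E G#

The numeral's case and figure indicate a major seventh chord. In E major its root, scale degree 4, is A.
Stacking thirds from A gives A-C#-E-G#.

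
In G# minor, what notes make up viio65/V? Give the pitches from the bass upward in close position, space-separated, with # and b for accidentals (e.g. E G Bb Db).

The slash marks an applied leading-tone chord: viio of V. In G# minor, V is D#, so the leading tone to it is C##, a half step below.
Building a fully diminished seventh chord on C## gives C##-E#-G#-B.
The figured bass 65 indicates first inversion, placing the third (E#) in the bass: E#-G#-B-C##.

E# G# B C##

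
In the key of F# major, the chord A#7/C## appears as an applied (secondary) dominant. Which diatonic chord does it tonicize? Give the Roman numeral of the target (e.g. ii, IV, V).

vi

The chord is a dominant seventh chord on A#.
A dominant resolves down a perfect fifth: A# → D#. In F# major, D# is scale degree 6, i.e. vi.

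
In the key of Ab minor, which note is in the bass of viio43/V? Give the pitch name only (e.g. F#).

The applied chord viio43/V is rooted on D: D-F-Ab-Cb.
The figure 43 means second inversion — the fifth is in the bass.

Ab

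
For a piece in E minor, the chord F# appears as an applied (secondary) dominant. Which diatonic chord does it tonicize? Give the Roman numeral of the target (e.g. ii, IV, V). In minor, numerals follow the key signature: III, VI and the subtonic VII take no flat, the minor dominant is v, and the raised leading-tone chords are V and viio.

The chord is a major triad on F#.
A dominant resolves down a perfect fifth: F# → B. In E minor, B is scale degree 5, i.e. V.

V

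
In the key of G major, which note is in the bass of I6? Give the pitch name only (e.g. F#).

B

I in G major has root G; the chord is G-B-D.
The figure 6 means first inversion — the third is in the bass.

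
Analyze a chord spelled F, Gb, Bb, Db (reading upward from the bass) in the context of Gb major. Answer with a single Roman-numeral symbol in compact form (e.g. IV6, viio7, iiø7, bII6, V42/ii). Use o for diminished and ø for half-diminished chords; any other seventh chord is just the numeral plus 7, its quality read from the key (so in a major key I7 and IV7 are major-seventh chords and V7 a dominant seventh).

I42

The pitches Gb-Bb-Db-F form a major seventh chord rooted on Gb.
In Gb major, Gb is the tonic; the diatonic major seventh chord there is I7.
With F in the bass the chord is in third inversion, so the figured bass is 42.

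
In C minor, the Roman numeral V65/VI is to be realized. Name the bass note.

The applied chord V65/VI is rooted on Eb: Eb-G-Bb-Db.
The figure 65 means first inversion — the third is in the bass.

G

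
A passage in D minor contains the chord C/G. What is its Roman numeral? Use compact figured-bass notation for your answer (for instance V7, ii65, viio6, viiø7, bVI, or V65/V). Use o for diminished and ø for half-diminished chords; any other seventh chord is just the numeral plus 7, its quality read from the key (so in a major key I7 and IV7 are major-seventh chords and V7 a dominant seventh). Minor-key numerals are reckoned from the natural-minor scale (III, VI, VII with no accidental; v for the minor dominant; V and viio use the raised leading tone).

Stacked in thirds the chord is C-E-G: a major triad on C.
In D minor, C is the subtonic; the diatonic major triad there is VII.
With G in the bass the chord is in second inversion, so the figured bass is 64.

VII64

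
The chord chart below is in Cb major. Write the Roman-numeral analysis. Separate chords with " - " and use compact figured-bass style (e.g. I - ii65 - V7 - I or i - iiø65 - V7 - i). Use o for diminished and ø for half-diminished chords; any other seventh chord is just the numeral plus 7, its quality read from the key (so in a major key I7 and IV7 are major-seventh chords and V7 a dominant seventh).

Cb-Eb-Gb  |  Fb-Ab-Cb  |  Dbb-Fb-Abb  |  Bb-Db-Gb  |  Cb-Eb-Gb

Cb-Eb-Gb has root Cb, degree 1 in Cb major, so I.
Fb-Ab-Cb: major triad on Fb = scale degree 4 → IV.
Dbb-Fb-Abb is non-diatonic — a major triad on the lowered supertonic (Dbb): the Neapolitan chord, bII.
Bb-Db-Gb has root Gb, degree 5 in Cb major, so V6.
Cb-Eb-Gb: major triad on Cb = scale degree 1 → I.

I - IV - bII - V6 - I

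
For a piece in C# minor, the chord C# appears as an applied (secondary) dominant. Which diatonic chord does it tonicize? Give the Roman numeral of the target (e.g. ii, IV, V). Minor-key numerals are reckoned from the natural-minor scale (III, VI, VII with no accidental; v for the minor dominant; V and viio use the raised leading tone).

iv

The chord is a major triad on C#.
A dominant resolves down a perfect fifth: C# → F#. In C# minor, F# is scale degree 4, i.e. iv.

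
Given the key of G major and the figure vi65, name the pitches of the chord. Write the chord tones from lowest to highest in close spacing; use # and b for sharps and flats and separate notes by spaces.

The numeral's case and figure indicate a minor seventh chord. In G major its root, scale degree 6, is E.
Stacking thirds from E gives E-G-B-D.
With the 65 figure the chord is in first inversion; from the bass G upward in close position it reads G-B-D-E.

G B D E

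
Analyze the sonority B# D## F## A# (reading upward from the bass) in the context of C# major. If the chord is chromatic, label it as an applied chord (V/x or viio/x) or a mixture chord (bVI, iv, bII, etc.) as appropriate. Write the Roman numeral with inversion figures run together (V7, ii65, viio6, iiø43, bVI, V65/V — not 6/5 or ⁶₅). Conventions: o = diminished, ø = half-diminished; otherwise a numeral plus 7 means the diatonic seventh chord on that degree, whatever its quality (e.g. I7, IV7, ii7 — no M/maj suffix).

V7/iii

Stacked in thirds the chord is B#-D##-F##-A#: a dominant seventh chord on B#.
B# is not a diatonic chord root with this quality in C# major, but it lies a perfect fifth above E# (iii), so the chord functions as an applied dominant of iii.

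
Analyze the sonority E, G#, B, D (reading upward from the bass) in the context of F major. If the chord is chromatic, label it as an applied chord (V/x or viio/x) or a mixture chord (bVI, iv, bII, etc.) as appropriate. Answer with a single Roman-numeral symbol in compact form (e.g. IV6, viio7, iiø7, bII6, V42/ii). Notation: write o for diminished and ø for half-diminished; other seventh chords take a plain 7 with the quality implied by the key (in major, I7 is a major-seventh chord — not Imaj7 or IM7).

Stacked in thirds the chord is E-G#-B-D: a dominant seventh chord on E.
E is not a diatonic chord root with this quality in F major, but it lies a perfect fifth above A (iii), so the chord functions as an applied dominant of iii.

V7/iii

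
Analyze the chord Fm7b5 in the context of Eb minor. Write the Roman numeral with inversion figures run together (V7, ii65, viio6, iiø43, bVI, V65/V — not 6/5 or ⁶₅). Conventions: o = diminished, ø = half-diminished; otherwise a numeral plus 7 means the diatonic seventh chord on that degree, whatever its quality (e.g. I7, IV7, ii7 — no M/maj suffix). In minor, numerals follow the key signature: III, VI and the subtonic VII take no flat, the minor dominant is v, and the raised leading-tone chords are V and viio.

The pitches F-Ab-Cb-Eb form a half-diminished seventh chord rooted on F.
In Eb minor, F is the supertonic; the diatonic half-diminished seventh chord there is iiø7.

iiø7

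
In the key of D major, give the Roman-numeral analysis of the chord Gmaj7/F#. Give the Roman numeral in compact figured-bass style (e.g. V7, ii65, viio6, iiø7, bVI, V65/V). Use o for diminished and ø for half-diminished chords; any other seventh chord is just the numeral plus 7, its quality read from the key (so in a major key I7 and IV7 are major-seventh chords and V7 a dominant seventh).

IV42

Stacked in thirds the chord is G-B-D-F#: a major seventh chord on G.
G is scale degree 4 in D major, and a major seventh chord on that degree is written IV7.
With F# in the bass the chord is in third inversion, so the figured bass is 42.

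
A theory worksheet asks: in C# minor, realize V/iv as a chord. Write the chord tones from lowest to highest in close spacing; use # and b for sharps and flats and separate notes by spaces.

The slash means an applied dominant: we want the dominant of iv. In C# minor, iv is F# minor, and its dominant is built on C#.
Building a major triad on C# gives C#-E#-G#.

C# E# G#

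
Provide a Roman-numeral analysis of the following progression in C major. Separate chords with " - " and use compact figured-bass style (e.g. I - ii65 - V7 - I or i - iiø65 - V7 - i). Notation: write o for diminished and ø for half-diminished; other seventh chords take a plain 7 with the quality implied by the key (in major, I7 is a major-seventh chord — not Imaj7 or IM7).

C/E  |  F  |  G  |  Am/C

C/E: root C is the tonic; major triad there is I6.
F: major triad on F = scale degree 4 → IV.
G has root G, degree 5 in C major, so V.
Am/C: minor triad on A = scale degree 6 → vi6.

I6 - IV - V - vi6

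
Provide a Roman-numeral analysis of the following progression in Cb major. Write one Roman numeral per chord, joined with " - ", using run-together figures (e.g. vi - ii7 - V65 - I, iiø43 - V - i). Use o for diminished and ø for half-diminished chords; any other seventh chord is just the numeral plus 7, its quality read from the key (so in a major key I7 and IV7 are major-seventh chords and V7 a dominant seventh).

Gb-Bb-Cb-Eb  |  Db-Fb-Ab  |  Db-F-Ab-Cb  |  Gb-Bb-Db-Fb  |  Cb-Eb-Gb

Gb-Bb-Cb-Eb: major seventh chord on Cb = scale degree 1 → I43.
Db-Fb-Ab: root Db is the supertonic; minor triad there is ii.
Db-F-Ab-Cb is the secondary dominant of V (dominant seventh chord on Db): V7/V.
Gb-Bb-Db-Fb: dominant seventh chord on Gb = scale degree 5 → V7.
Cb-Eb-Gb: root Cb is the tonic; major triad there is I.

I43 - ii - V7/V - V7 - I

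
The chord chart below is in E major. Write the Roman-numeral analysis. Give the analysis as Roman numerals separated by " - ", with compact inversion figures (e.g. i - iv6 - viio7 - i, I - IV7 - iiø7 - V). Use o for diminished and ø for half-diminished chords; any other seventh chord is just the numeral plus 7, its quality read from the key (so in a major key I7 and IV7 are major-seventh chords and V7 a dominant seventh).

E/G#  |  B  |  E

E/G# has root E, degree 1 in E major, so I6.
B: root B is the dominant; major triad there is V.
E: root E is the tonic; major triad there is I.

I6 - V - I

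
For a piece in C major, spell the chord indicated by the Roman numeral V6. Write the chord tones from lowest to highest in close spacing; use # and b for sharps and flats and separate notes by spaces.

The numeral's case and figure indicate a major triad. In C major its root, scale degree 5, is G.
That chord is spelled G-B-D.
The figured bass 6 indicates first inversion, placing the third (B) in the bass: B-D-G.

B D G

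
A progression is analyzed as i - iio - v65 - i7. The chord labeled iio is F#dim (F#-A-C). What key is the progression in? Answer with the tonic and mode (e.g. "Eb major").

E minor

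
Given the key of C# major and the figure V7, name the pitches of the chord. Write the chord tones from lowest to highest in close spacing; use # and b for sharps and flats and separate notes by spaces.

The numeral's case and figure indicate a dominant seventh chord. In C# major its root, the dominant, is G#.
That chord is spelled G#-B#-D#-F#.

G# B# D# F#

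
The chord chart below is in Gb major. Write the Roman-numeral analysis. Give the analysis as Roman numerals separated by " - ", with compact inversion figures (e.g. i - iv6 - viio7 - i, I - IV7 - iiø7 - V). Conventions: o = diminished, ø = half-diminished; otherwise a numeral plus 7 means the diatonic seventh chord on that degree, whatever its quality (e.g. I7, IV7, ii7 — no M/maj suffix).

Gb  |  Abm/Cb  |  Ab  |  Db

I - ii6 - V/V - V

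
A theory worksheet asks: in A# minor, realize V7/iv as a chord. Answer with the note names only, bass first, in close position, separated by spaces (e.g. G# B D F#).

A# C## E# G#

The slash means an applied dominant: we want the dominant of iv. In A# minor, iv is D# minor, and its dominant is built on A#.
Building a dominant seventh chord on A# gives A#-C##-E#-G#.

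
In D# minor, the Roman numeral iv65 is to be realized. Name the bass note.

iv in D# minor has root G#; the chord is G#-B-D#-F#.
The figure 65 means first inversion — the third is in the bass.

B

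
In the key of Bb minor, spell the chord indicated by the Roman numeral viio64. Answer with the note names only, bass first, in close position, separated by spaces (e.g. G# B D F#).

In Bb minor, the leading-tone chord is built on the raised seventh degree, A.
Stacking thirds from A gives A-C-Eb.
The figured bass 64 indicates second inversion, placing the fifth (Eb) in the bass: Eb-A-C.

Eb A C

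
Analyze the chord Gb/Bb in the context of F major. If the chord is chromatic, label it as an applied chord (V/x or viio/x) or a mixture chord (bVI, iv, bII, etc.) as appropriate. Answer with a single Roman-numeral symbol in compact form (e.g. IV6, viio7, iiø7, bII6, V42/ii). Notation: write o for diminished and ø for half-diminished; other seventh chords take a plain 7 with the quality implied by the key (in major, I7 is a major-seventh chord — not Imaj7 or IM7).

Stacked in thirds the chord is Gb-Bb-Db: a major triad on Gb.
Gb is the lowered second degree of F major (diatonic 2 would be G). This is the Neapolitan sixth — a major triad on the lowered second degree, here in its customary first inversion.
With Bb in the bass the chord is in first inversion, so the figured bass is 6.

bII6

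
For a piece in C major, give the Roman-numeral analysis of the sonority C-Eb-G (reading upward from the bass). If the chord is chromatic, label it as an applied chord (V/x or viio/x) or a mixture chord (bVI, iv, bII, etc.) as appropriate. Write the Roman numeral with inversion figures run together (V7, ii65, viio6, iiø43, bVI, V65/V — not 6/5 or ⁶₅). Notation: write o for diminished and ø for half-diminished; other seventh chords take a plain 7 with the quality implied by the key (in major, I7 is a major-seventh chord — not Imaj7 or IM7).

i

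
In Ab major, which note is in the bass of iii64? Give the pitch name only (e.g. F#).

G

iii in Ab major has root C; the chord is C-Eb-G.
The figure 64 means second inversion — the fifth is in the bass.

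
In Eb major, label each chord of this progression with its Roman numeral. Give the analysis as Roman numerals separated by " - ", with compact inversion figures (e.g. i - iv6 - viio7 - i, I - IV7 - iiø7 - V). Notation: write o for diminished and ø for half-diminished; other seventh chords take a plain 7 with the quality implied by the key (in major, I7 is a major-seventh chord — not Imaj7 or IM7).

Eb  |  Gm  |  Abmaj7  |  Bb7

Eb: root Eb is the tonic; major triad there is I.
Gm: root G is the mediant; minor triad there is iii.
Abmaj7: root Ab is the subdominant; major seventh chord there is IV7.
Bb7: root Bb is the dominant; dominant seventh chord there is V7.

I - iii - IV7 - V7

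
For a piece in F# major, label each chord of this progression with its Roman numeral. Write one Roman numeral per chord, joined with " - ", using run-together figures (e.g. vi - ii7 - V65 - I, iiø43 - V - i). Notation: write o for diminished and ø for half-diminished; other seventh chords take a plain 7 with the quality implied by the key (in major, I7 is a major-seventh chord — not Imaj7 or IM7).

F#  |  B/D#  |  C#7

I - IV6 - V7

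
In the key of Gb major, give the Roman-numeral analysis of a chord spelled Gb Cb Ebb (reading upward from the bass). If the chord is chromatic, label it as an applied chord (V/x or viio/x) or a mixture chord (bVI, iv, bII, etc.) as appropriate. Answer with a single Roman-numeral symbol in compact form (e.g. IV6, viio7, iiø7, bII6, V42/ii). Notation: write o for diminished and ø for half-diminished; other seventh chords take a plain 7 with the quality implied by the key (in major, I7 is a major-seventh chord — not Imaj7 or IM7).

iv64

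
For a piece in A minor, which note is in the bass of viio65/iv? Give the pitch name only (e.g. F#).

E

The applied chord viio65/iv is rooted on C#: C#-E-G-Bb.
The figure 65 means first inversion — the third is in the bass.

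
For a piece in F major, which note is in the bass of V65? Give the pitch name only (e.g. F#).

V in F major has root C; the chord is C-E-G-Bb.
The figure 65 means first inversion — the third is in the bass.

E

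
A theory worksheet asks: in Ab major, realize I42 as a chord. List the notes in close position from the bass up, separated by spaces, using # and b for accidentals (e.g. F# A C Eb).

The numeral's case and figure indicate a major seventh chord. In Ab major its root, the tonic, is Ab.
Stacking thirds from Ab gives Ab-C-Eb-G.
With the 42 figure the chord is in third inversion; from the bass G upward in close position it reads G-Ab-C-Eb.

G Ab C Eb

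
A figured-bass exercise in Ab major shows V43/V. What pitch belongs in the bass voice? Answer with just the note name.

The applied chord V43/V is rooted on Bb: Bb-D-F-Ab.
The figure 43 means second inversion — the fifth is in the bass.

F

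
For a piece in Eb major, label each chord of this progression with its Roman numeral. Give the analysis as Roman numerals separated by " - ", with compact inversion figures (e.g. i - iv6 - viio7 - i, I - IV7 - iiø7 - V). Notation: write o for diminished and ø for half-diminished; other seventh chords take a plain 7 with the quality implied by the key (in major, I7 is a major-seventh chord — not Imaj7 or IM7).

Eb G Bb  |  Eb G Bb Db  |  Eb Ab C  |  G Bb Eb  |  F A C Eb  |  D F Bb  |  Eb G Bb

I - V7/IV - IV64 - I6 - V7/V - V6 - I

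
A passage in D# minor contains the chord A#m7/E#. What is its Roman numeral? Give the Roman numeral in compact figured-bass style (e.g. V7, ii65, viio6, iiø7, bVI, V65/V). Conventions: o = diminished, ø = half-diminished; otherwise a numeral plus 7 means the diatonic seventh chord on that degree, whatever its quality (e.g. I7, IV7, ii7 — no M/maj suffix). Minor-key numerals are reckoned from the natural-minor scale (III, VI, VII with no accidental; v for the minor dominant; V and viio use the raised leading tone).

The pitches A#-C#-E#-G# form a minor seventh chord rooted on A#.
In D# minor, A# is the dominant; the diatonic minor seventh chord there is v7.
With E# in the bass the chord is in second inversion, so the figured bass is 43.

v43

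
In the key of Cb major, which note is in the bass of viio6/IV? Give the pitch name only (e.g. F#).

The applied chord viio6/IV is rooted on Eb: Eb-Gb-Bbb.
The figure 6 means first inversion — the third is in the bass.

Gb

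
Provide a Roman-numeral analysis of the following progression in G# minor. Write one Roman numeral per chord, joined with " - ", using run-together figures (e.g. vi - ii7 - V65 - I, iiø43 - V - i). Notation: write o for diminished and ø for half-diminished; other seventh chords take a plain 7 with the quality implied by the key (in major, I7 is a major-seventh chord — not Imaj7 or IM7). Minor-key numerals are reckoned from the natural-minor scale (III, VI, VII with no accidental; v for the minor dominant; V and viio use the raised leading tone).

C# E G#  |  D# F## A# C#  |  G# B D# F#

C#-E-G#: root C# is the subdominant; minor triad there is iv.
D#-F##-A#-C# has root D#, degree 5 in G# minor, so V7.
G#-B-D#-F#: root G# is the tonic; minor seventh chord there is i7.

iv - V7 - i7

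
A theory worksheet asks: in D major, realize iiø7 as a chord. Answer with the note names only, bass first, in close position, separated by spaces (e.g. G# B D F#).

E G Bb D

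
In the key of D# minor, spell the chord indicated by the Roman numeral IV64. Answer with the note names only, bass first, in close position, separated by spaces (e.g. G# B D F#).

D# G# B#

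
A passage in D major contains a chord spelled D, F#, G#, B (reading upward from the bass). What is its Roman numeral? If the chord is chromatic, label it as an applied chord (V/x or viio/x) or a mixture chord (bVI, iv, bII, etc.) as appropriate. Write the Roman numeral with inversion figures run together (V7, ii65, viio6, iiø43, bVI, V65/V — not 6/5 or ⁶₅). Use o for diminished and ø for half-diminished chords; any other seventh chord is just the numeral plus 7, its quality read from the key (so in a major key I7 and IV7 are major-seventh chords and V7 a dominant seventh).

viiø43/V

The pitches G#-B-D-F# form a half-diminished seventh chord rooted on G#.
G# sits a half step below A (V in D major); a diminished chord there is the applied leading-tone chord of V.
With D in the bass the chord is in second inversion, so the figured bass is 43.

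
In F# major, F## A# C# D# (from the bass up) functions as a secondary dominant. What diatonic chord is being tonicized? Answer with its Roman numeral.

The chord is a dominant seventh chord on D#.
A dominant resolves down a perfect fifth: D# → G#. In F# major, G# is scale degree 2, i.e. ii.

ii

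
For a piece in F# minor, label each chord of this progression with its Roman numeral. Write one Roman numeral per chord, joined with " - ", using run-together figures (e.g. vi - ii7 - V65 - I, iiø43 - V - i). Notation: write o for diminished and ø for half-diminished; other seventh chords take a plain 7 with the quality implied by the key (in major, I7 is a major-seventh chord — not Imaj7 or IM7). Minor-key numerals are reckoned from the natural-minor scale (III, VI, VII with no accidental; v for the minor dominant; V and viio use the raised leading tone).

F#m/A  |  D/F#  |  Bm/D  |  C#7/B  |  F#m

F#m/A: minor triad on F# = scale degree 1 → i6.
D/F# has root D, degree 6 in F# minor, so VI6.
Bm/D: root B is the subdominant; minor triad there is iv6.
C#7/B: dominant seventh chord on C# = scale degree 5 → V42.
F#m: root F# is the tonic; minor triad there is i.

i6 - VI6 - iv6 - V42 - i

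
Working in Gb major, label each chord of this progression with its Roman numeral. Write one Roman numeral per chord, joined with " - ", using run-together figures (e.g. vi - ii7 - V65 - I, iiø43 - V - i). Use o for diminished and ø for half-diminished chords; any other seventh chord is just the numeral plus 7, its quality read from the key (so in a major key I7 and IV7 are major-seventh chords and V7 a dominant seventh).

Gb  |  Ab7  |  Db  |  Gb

Gb has root Gb, degree 1 in Gb major, so I.
Ab7: a dominant seventh chord on Ab, the applied dominant of V → V7/V.
Db has root Db, degree 5 in Gb major, so V.
Gb has root Gb, degree 1 in Gb major, so I.

I - V7/V - V - I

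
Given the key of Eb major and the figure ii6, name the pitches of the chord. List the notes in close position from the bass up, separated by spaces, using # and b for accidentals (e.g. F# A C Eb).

In Eb major, the supertonic is F, and the diatonic chord built there is a minor triad.
That chord is spelled F-Ab-C.
The figured bass 6 indicates first inversion, placing the third (Ab) in the bass: Ab-C-F.

Ab C F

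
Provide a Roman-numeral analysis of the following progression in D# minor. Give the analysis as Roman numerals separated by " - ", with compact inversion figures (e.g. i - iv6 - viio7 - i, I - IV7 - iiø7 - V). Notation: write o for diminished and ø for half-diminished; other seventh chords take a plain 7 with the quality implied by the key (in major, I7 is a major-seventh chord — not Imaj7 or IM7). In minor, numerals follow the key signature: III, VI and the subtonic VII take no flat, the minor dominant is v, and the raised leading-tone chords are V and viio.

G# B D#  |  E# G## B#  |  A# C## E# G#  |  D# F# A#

G#-B-D#: root G# is the subdominant; minor triad there is iv.
E#-G##-B#: a major triad on E#, the applied dominant of V → V/V.
A#-C##-E#-G#: dominant seventh chord on A# = scale degree 5 → V7.
D#-F#-A#: minor triad on D# = scale degree 1 → i.

iv - V/V - V7 - i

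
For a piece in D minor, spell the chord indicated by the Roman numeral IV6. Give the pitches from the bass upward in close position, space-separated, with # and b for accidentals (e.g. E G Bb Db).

Scale degree 4 in D minor is G; here the chord built on it is altered to a major triad. IV6 is the major subdominant, borrowed from the parallel major.
So the chord is G-B-D, a major triad.
The figured bass 6 indicates first inversion, placing the third (B) in the bass: B-D-G.

B D G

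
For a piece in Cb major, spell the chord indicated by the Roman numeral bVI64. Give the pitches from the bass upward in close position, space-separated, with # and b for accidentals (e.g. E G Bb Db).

Ebb Abb Cb

bVI64 is a major triad on the lowered sixth degree, borrowed from the parallel minor. In Cb major that root is Abb.
So the chord is Abb-Cb-Ebb.
The figured bass 64 indicates second inversion, placing the fifth (Ebb) in the bass: Ebb-Abb-Cb.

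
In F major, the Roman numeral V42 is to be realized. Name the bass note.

Bb

V in F major has root C; the chord is C-E-G-Bb.
The figure 42 means third inversion — the seventh is in the bass.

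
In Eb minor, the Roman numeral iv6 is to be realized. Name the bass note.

Cb

iv in Eb minor has root Ab; the chord is Ab-Cb-Eb.
The figure 6 means first inversion — the third is in the bass.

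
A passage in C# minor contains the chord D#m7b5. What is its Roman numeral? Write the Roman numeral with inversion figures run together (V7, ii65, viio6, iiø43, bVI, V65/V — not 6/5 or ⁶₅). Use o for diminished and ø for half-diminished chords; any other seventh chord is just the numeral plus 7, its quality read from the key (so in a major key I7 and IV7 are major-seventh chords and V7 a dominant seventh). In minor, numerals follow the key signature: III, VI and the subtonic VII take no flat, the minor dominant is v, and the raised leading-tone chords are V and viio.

Stacked in thirds the chord is D#-F#-A-C#: a half-diminished seventh chord on D#.
D# is scale degree 2 in C# minor, and a half-diminished seventh chord on that degree is written iiø7.

iiø7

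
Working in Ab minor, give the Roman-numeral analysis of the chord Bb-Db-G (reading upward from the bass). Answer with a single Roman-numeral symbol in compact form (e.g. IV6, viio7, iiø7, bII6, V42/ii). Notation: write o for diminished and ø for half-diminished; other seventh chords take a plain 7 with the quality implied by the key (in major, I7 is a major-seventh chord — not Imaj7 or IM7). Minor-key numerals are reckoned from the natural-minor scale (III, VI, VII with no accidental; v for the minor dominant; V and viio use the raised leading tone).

viio6

Stacked in thirds the chord is G-Bb-Db: a diminished triad on G.
G is scale degree 7 in Ab minor, and a diminished triad on that degree is written viio.
With Bb in the bass the chord is in first inversion, so the figured bass is 6.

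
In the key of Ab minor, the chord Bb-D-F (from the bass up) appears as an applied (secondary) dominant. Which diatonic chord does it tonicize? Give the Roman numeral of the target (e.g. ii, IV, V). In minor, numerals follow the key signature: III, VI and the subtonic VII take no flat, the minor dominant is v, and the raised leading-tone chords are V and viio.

V

The chord is a major triad on Bb.
A dominant resolves down a perfect fifth: Bb → Eb. In Ab minor, Eb is scale degree 5, i.e. V.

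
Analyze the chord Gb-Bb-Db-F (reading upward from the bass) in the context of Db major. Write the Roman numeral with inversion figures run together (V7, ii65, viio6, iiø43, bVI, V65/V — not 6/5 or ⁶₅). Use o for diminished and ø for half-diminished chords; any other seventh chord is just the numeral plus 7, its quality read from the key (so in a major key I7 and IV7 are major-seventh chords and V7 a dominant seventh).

The pitches Gb-Bb-Db-F form a major seventh chord rooted on Gb.
Gb is scale degree 4 in Db major, and a major seventh chord on that degree is written IV7.

IV7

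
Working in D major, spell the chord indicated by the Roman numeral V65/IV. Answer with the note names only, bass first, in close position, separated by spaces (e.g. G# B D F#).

F# A C D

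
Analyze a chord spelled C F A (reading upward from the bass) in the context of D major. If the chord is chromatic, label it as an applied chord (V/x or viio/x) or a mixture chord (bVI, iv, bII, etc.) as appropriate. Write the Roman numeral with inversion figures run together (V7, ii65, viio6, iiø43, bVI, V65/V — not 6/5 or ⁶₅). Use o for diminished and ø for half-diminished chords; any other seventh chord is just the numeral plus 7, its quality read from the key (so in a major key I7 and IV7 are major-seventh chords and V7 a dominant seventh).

Stacked in thirds the chord is F-A-C: a major triad on F.
F is the lowered third degree of D major (diatonic 3 would be F#). This is a major triad on the lowered third degree, borrowed from the parallel minor.
With C in the bass the chord is in second inversion, so the figured bass is 64.

bIII64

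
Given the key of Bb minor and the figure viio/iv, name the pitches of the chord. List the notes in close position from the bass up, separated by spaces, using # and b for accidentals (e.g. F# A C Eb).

D F Ab

The slash marks an applied leading-tone chord: viio of iv. In Bb minor, iv is Eb, so the leading tone to it is D, a half step below.
Building a diminished triad on D gives D-F-Ab.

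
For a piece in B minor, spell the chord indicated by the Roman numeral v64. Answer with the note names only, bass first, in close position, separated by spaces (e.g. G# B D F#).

C# F# A

In B minor, the dominant is F#, and the diatonic chord built there is a minor triad.
That chord is spelled F#-A-C#.
The figured bass 64 indicates second inversion, placing the fifth (C#) in the bass: C#-F#-A.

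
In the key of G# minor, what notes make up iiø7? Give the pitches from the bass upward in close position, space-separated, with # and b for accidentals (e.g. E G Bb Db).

A# C# E G#

In G# minor, the second degree is A#, and the diatonic chord built there is a half-diminished seventh chord.
That chord is spelled A#-C#-E-G#.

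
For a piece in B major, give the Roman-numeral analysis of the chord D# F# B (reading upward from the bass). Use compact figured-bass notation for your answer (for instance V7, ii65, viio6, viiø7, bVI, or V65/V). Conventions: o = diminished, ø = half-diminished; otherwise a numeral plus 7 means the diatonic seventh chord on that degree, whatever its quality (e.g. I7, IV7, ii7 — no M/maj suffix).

I6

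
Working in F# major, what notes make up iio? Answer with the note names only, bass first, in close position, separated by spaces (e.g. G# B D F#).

G# B D

Scale degree 2 in F# major is G#; here the chord built on it is altered to a diminished triad. iio is the diminished supertonic triad, borrowed from the parallel minor.
So the chord is G#-B-D.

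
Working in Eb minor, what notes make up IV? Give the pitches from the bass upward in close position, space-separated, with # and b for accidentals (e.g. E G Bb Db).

Ab C Eb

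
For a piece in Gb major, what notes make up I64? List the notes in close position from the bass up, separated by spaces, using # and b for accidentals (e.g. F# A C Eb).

Db Gb Bb

The numeral's case and figure indicate a major triad. In Gb major its root, the tonic, is Gb.
That chord is spelled Gb-Bb-Db.
The figured bass 64 indicates second inversion, placing the fifth (Db) in the bass: Db-Gb-Bb.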